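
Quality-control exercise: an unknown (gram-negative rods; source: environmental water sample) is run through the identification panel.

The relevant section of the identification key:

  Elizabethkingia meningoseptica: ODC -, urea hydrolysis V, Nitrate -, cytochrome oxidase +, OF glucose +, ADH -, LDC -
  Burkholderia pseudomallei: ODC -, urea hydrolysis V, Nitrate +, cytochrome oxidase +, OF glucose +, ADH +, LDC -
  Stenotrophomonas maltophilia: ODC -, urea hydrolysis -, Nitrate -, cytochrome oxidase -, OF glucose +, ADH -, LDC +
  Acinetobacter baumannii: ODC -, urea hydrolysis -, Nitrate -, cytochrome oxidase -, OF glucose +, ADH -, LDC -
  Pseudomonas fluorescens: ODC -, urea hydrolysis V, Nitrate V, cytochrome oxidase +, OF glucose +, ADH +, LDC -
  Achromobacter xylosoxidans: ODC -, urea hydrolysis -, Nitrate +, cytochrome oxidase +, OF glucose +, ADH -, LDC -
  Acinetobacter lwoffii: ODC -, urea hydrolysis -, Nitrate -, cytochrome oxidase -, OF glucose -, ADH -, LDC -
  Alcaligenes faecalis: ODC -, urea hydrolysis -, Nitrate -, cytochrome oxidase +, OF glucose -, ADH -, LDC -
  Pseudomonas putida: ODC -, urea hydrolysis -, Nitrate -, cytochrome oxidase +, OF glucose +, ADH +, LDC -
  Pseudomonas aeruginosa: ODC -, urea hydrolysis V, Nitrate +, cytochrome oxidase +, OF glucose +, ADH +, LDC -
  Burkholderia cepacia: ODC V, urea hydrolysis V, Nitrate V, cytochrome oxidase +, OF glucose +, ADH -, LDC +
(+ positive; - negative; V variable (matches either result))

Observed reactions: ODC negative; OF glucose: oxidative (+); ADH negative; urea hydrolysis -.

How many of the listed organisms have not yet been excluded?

5

urea hydrolysis -: all 11 remaining candidates are consistent.
OF glucose +: excludes Acinetobacter lwoffii, Alcaligenes faecalis — 9 left.
ODC -: all 9 remaining candidates are consistent.
ADH -: excludes Burkholderia pseudomallei, Pseudomonas fluorescens, Pseudomonas putida, Pseudomonas aeruginosa — 5 left.
Still consistent: Achromobacter xylosoxidans, Acinetobacter baumannii, Burkholderia cepacia, Elizabethkingia meningoseptica, Stenotrophomonas maltophilia.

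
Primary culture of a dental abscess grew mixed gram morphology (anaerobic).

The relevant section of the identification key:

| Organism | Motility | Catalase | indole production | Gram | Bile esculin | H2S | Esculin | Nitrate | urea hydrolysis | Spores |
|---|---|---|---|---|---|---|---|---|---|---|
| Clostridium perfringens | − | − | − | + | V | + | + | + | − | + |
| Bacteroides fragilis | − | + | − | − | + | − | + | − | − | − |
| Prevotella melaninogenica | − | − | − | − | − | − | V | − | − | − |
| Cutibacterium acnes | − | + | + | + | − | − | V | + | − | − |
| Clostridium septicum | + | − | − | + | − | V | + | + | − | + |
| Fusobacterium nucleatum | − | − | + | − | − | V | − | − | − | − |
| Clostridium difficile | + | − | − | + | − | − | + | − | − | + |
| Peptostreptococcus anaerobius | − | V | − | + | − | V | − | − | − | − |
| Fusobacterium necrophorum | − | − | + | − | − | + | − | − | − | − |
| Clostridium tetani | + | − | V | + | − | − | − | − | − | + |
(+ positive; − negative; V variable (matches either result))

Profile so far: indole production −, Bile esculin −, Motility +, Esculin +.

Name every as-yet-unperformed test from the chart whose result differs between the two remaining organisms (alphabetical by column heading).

Nitrate

Motility +: excludes 7 organisms — 3 left.
Bile esculin −: all 3 remaining candidates are consistent.
indole production −: all 3 remaining candidates are consistent.
Esculin +: excludes Clostridium tetani — 2 left.
Two candidates remain: Clostridium difficile and Clostridium septicum.
  Catalase: − vs − — same for both, does not separate.
  Gram: + vs + — same for both, does not separate.
  H2S: − vs V — variable for at least one, does not separate.
  Nitrate: Clostridium difficile −, Clostridium septicum + — discriminates.
  urea hydrolysis: − vs − — same for both, does not separate.
  Spores: + vs + — same for both, does not separate.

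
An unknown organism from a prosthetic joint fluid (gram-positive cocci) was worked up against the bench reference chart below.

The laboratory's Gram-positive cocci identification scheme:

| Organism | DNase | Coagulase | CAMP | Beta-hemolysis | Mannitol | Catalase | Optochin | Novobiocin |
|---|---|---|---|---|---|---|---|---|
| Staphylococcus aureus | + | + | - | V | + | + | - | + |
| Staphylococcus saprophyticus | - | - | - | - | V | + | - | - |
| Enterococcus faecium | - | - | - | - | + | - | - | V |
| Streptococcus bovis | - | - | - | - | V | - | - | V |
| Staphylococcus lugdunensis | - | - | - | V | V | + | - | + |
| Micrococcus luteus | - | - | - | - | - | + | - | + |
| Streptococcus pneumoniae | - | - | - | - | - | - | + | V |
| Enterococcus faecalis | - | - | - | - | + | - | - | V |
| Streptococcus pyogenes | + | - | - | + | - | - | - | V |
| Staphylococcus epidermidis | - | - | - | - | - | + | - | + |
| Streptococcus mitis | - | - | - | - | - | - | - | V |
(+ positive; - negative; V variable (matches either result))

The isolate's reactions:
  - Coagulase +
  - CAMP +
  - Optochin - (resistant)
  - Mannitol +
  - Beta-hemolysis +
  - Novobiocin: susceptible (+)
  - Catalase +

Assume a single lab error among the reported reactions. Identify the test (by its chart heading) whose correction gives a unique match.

CAMP

As reported, no row in the chart matches all 7 reactions.
Reversing Mannitol → still no organism matches.
Reversing CAMP (to -) → unique match: Staphylococcus aureus.
Reversing Catalase → still no organism matches.
Reversing Optochin → still no organism matches.
Reversing Coagulase → still no organism matches.
Reversing Beta-hemolysis → still no organism matches.
Reversing Novobiocin → still no organism matches.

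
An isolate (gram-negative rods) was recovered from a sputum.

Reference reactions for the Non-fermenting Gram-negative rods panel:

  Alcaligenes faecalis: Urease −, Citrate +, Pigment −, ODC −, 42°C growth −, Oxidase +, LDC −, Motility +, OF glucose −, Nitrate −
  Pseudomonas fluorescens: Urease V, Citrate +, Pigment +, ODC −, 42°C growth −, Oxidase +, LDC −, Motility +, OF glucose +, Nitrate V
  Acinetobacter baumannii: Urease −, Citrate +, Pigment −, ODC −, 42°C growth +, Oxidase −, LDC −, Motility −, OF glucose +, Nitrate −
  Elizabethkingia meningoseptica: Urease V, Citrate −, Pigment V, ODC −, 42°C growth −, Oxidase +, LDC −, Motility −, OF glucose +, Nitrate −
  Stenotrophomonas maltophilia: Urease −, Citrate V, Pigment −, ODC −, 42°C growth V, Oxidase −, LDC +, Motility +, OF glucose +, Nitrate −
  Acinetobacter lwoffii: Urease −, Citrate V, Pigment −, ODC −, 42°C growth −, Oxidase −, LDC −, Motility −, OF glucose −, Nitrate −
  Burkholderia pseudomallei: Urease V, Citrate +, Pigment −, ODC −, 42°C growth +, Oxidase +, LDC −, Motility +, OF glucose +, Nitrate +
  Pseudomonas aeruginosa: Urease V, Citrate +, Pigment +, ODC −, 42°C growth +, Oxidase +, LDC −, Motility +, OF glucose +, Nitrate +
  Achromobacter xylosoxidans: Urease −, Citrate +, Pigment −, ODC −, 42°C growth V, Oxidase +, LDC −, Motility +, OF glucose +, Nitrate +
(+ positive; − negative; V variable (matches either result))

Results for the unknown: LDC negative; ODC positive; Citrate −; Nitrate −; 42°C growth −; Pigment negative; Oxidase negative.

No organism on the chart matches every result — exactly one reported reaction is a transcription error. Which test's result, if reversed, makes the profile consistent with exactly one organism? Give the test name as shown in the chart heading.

As reported, no row in the chart matches all 7 reactions.
Reversing 42°C growth → still no organism matches.
Reversing Pigment → still no organism matches.
Reversing ODC (to −) → unique match: Acinetobacter lwoffii.
Reversing Oxidase → still no organism matches.
Reversing Citrate → still no organism matches.
Reversing Nitrate → still no organism matches.
Reversing LDC → still no organism matches.

ODC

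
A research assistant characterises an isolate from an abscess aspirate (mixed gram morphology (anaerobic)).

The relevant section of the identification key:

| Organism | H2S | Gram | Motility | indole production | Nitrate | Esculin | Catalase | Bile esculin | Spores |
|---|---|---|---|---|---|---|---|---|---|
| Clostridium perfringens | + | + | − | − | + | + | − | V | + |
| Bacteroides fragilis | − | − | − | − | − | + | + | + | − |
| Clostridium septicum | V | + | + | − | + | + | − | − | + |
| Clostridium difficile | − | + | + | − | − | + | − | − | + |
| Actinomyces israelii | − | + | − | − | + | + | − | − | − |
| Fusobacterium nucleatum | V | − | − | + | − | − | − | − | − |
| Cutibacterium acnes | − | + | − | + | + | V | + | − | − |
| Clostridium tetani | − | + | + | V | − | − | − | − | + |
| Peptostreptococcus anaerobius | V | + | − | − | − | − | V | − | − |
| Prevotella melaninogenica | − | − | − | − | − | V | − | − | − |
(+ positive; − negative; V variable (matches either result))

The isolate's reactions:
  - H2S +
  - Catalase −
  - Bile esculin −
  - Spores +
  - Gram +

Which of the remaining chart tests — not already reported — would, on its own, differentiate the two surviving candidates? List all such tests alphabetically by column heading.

H2S +: excludes 6 organisms — 4 left.
Gram +: excludes Fusobacterium nucleatum — 3 left.
Bile esculin −: all 3 remaining candidates are consistent.
Catalase −: all 3 remaining candidates are consistent.
Spores +: excludes Peptostreptococcus anaerobius — 2 left.
Two candidates remain: Clostridium perfringens and Clostridium septicum.
  Motility: Clostridium perfringens −, Clostridium septicum + — discriminates.
  indole production: − vs − — same for both, does not separate.
  Nitrate: + vs + — same for both, does not separate.
  Esculin: + vs + — same for both, does not separate.

Motility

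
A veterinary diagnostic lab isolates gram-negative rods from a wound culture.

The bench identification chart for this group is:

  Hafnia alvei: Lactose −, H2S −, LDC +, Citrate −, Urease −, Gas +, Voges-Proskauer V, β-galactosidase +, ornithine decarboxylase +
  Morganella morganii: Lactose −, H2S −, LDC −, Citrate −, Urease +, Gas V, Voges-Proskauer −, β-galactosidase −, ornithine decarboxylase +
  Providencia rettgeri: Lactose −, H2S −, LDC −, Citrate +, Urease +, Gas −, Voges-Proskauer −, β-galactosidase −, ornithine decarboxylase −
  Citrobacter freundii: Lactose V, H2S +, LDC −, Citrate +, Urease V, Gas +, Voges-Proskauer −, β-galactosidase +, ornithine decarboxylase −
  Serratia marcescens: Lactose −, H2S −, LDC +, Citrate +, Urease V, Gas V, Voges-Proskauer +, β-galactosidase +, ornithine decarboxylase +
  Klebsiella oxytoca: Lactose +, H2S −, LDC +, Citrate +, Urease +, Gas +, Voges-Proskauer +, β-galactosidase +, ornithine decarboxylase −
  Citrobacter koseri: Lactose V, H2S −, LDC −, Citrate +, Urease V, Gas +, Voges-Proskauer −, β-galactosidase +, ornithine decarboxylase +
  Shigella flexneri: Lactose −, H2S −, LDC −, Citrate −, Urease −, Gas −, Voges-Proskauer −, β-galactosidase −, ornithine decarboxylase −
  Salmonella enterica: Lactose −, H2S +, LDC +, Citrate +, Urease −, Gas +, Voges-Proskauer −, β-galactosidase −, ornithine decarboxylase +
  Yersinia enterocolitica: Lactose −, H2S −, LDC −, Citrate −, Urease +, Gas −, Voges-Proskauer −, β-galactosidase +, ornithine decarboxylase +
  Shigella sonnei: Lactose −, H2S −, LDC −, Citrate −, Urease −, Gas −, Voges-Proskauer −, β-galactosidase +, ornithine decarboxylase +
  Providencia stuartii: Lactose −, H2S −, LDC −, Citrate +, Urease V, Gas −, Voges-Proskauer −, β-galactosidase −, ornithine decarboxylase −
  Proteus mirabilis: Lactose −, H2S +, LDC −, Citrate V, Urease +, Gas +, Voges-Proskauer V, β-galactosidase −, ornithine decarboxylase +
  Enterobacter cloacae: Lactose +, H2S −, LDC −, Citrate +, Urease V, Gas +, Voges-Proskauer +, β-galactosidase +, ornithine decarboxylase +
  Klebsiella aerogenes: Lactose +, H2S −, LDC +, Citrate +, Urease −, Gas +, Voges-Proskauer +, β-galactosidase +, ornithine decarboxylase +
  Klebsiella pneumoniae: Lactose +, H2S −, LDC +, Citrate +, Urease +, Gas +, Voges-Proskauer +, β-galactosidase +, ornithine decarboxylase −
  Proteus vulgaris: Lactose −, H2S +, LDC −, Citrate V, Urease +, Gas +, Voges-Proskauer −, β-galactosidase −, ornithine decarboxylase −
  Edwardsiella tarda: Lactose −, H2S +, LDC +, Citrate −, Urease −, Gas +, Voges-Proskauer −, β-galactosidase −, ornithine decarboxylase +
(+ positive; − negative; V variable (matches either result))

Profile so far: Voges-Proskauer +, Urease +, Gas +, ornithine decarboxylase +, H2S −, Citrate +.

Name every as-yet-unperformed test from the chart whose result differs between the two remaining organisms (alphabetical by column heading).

Voges-Proskauer +: excludes 11 organisms — 7 left.
Citrate +: excludes Hafnia alvei — 6 left.
ornithine decarboxylase +: excludes Klebsiella oxytoca, Klebsiella pneumoniae — 4 left.
Gas +: all 4 remaining candidates are consistent.
H2S −: excludes Proteus mirabilis — 3 left.
Urease +: excludes Klebsiella aerogenes — 2 left.
Two candidates remain: Enterobacter cloacae and Serratia marcescens.
  Lactose: Enterobacter cloacae +, Serratia marcescens − — discriminates.
  LDC: Enterobacter cloacae −, Serratia marcescens + — discriminates.
  β-galactosidase: + vs + — same for both, does not separate.

Lactose, LDC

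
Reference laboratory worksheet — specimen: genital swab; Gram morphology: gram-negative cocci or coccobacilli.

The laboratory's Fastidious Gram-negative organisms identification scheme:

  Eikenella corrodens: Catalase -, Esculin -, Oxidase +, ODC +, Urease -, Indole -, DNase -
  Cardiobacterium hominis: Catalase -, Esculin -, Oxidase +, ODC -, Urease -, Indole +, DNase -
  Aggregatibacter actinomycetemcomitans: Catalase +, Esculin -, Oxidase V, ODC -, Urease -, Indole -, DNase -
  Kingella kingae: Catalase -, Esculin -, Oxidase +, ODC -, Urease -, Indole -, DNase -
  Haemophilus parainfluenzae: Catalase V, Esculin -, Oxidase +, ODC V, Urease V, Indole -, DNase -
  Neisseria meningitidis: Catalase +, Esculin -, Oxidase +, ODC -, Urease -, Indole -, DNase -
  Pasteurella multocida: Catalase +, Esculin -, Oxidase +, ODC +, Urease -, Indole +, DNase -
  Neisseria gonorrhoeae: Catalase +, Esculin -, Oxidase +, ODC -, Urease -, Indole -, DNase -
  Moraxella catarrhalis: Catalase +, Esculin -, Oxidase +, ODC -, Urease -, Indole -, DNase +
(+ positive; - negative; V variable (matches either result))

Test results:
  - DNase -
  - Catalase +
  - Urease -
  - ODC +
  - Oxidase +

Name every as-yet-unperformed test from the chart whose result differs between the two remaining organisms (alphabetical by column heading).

Indole

Urease -: all 9 remaining candidates are consistent.
DNase -: excludes Moraxella catarrhalis — 8 left.
Oxidase +: all 8 remaining candidates are consistent.
Catalase +: excludes Eikenella corrodens, Cardiobacterium hominis, Kingella kingae — 5 left.
ODC +: excludes Aggregatibacter actinomycetemcomitans, Neisseria meningitidis, Neisseria gonorrhoeae — 2 left.
Two candidates remain: Haemophilus parainfluenzae and Pasteurella multocida.
  Esculin: - vs - — same for both, does not separate.
  Indole: Haemophilus parainfluenzae -, Pasteurella multocida + — discriminates.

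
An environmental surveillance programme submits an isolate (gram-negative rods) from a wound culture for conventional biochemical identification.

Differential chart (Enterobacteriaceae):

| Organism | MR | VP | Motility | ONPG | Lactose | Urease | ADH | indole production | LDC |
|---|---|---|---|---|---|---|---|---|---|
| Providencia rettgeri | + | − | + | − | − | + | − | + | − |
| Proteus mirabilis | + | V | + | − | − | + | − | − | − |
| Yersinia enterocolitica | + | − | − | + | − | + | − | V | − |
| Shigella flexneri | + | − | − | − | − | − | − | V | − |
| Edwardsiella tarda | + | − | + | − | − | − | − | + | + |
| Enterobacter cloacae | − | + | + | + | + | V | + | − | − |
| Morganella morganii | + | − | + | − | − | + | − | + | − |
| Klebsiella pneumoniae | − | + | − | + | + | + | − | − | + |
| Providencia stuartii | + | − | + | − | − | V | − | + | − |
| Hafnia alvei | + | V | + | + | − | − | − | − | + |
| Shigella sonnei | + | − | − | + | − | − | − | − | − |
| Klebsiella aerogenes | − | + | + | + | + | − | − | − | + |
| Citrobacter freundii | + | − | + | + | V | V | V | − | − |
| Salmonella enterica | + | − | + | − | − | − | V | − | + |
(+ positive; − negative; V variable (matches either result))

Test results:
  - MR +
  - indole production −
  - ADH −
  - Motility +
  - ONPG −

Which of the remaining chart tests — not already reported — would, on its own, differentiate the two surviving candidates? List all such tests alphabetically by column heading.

LDC, Urease

Motility +: excludes Yersinia enterocolitica, Shigella flexneri, Klebsiella pneumoniae, Shigella sonnei — 10 left.
MR +: excludes Enterobacter cloacae, Klebsiella aerogenes — 8 left.
ONPG −: excludes Hafnia alvei, Citrobacter freundii — 6 left.
ADH −: all 6 remaining candidates are consistent.
indole production −: excludes Providencia rettgeri, Edwardsiella tarda, Morganella morganii, Providencia stuartii — 2 left.
Two candidates remain: Proteus mirabilis and Salmonella enterica.
  VP: V vs − — variable for at least one, does not separate.
  Lactose: − vs − — same for both, does not separate.
  Urease: Proteus mirabilis +, Salmonella enterica − — discriminates.
  LDC: Proteus mirabilis −, Salmonella enterica + — discriminates.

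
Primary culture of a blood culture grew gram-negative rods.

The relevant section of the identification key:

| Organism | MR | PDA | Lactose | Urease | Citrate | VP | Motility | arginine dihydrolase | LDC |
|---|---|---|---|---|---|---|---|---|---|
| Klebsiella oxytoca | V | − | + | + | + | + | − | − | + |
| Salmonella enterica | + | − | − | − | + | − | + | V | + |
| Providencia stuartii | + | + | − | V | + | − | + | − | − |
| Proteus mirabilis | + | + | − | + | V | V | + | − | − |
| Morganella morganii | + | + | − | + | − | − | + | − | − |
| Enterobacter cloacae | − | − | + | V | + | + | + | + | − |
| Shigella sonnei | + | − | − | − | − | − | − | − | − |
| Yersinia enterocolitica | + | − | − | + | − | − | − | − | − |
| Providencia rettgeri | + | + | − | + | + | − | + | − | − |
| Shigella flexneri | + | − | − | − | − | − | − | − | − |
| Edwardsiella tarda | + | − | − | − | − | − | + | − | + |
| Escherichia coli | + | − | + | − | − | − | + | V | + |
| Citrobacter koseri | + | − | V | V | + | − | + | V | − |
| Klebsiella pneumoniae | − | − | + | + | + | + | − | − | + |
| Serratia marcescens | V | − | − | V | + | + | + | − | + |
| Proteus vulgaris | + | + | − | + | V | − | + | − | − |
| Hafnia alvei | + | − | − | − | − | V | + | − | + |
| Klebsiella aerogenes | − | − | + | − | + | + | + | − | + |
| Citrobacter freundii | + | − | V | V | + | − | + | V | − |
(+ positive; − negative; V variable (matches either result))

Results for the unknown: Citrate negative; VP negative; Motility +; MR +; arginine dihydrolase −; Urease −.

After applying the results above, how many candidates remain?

MR +: excludes Enterobacter cloacae, Klebsiella pneumoniae, Klebsiella aerogenes — 16 left.
Motility +: excludes Klebsiella oxytoca, Shigella sonnei, Yersinia enterocolitica, Shigella flexneri — 12 left.
arginine dihydrolase −: all 12 remaining candidates are consistent.
Citrate −: excludes 6 organisms — 6 left.
VP −: all 6 remaining candidates are consistent.
Urease −: excludes Proteus mirabilis, Morganella morganii, Proteus vulgaris — 3 left.
Still consistent: Edwardsiella tarda, Escherichia coli, Hafnia alvei.

3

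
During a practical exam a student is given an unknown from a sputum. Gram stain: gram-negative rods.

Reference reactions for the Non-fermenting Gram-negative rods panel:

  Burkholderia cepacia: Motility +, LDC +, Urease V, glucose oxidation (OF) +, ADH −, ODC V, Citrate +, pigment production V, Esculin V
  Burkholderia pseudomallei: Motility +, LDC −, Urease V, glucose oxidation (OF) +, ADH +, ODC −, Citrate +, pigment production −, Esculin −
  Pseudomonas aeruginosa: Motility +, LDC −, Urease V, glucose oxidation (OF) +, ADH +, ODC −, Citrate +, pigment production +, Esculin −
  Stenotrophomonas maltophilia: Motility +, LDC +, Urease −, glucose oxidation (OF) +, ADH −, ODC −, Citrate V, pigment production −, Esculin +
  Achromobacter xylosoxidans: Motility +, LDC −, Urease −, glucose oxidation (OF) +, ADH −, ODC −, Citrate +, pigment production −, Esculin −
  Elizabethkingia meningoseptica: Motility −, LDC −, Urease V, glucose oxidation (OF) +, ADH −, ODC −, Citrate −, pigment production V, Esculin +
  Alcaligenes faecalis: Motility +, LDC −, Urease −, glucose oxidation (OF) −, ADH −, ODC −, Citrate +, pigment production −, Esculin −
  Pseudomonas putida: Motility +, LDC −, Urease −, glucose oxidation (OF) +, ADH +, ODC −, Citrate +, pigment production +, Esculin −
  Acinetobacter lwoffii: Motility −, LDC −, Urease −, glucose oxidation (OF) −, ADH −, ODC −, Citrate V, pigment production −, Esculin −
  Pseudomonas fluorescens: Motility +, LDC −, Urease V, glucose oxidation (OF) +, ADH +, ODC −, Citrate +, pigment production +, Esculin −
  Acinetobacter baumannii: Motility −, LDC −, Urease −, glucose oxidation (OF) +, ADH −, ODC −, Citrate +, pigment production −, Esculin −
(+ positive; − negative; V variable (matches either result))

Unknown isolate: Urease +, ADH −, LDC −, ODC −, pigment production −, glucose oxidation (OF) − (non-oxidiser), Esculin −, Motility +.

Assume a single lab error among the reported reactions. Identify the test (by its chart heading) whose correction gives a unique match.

As reported, no row in the chart matches all 8 reactions.
Reversing Urease (to −) → unique match: Alcaligenes faecalis.
Reversing LDC → still no organism matches.
Reversing Motility → still no organism matches.
Reversing ADH → still no organism matches.
Reversing ODC → still no organism matches.
Reversing glucose oxidation (OF) → still no organism matches.
Reversing pigment production → still no organism matches.
Reversing Esculin → still no organism matches.

Urease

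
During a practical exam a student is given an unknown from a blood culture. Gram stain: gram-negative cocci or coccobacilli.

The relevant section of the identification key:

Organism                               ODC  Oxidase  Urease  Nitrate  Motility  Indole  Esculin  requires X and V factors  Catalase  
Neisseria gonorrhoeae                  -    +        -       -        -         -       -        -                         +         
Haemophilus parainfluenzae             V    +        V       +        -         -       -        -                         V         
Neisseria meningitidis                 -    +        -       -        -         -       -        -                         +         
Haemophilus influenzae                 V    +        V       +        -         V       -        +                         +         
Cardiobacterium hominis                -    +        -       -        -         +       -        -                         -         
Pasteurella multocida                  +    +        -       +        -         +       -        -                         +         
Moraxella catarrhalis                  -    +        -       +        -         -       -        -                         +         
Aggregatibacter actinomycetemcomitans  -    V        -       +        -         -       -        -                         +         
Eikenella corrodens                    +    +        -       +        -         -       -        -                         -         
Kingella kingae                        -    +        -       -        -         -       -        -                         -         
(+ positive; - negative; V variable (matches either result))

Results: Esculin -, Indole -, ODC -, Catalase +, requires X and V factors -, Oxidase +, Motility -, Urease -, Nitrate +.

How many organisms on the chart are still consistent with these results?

ODC -: excludes Pasteurella multocida, Eikenella corrodens — 8 left.
Esculin -: all 8 remaining candidates are consistent.
Indole -: excludes Cardiobacterium hominis — 7 left.
Catalase +: excludes Kingella kingae — 6 left.
Oxidase +: all 6 remaining candidates are consistent.
Urease -: all 6 remaining candidates are consistent.
requires X and V factors -: excludes Haemophilus influenzae — 5 left.
Motility -: all 5 remaining candidates are consistent.
Nitrate +: excludes Neisseria gonorrhoeae, Neisseria meningitidis — 3 left.
Still consistent: Aggregatibacter actinomycetemcomitans, Haemophilus parainfluenzae, Moraxella catarrhalis.

3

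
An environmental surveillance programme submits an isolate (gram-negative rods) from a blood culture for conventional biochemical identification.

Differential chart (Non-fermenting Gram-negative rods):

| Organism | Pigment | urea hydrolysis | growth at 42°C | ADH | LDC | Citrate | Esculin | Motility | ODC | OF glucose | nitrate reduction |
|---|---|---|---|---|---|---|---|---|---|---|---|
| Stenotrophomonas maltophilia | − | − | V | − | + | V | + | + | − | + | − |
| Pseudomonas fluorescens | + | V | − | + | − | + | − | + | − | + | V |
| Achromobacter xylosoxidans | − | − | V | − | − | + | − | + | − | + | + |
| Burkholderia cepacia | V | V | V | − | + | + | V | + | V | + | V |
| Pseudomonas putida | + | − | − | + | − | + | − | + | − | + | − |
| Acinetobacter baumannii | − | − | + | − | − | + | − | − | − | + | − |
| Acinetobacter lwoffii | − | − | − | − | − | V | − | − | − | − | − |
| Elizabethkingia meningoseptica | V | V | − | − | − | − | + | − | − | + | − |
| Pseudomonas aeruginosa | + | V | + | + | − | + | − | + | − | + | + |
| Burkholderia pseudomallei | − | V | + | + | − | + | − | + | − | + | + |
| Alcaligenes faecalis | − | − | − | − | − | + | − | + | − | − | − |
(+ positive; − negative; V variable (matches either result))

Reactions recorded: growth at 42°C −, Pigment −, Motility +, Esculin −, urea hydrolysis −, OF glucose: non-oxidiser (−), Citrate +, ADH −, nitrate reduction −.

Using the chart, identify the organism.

Alcaligenes faecalis

nitrate reduction −: excludes Achromobacter xylosoxidans, Pseudomonas aeruginosa, Burkholderia pseudomallei — 8 left.
Motility +: excludes Acinetobacter baumannii, Acinetobacter lwoffii, Elizabethkingia meningoseptica — 5 left.
Pigment −: excludes Pseudomonas fluorescens, Pseudomonas putida — 3 left.
OF glucose −: excludes Stenotrophomonas maltophilia, Burkholderia cepacia — 1 left.
urea hydrolysis −: the one remaining candidate is consistent.
Esculin −: the one remaining candidate is consistent.
Citrate +: the one remaining candidate is consistent.
ADH −: the one remaining candidate is consistent.
growth at 42°C −: the one remaining candidate is consistent.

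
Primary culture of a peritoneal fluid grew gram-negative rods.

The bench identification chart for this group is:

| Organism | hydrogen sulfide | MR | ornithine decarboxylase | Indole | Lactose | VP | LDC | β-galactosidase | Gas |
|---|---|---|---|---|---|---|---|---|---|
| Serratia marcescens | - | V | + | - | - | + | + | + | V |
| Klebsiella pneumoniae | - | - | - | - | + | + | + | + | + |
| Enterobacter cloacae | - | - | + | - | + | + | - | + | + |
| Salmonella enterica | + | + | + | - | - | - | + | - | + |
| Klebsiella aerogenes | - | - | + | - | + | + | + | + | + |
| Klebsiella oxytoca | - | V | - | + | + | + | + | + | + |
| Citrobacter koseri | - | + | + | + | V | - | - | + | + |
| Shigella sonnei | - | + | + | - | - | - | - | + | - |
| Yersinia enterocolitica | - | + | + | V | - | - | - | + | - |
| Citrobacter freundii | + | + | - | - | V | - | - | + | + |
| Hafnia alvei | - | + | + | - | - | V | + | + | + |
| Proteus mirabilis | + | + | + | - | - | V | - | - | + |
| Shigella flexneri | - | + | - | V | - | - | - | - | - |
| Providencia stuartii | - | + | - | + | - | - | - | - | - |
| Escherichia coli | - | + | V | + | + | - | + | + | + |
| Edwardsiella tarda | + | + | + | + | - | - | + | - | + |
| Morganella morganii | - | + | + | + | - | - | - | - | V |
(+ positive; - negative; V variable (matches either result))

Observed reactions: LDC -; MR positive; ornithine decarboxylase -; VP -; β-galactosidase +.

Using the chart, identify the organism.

ornithine decarboxylase -: excludes 11 organisms — 6 left.
MR +: excludes Klebsiella pneumoniae — 5 left.
VP -: excludes Klebsiella oxytoca — 4 left.
β-galactosidase +: excludes Shigella flexneri, Providencia stuartii — 2 left.
LDC -: excludes Escherichia coli — 1 left.

Citrobacter freundii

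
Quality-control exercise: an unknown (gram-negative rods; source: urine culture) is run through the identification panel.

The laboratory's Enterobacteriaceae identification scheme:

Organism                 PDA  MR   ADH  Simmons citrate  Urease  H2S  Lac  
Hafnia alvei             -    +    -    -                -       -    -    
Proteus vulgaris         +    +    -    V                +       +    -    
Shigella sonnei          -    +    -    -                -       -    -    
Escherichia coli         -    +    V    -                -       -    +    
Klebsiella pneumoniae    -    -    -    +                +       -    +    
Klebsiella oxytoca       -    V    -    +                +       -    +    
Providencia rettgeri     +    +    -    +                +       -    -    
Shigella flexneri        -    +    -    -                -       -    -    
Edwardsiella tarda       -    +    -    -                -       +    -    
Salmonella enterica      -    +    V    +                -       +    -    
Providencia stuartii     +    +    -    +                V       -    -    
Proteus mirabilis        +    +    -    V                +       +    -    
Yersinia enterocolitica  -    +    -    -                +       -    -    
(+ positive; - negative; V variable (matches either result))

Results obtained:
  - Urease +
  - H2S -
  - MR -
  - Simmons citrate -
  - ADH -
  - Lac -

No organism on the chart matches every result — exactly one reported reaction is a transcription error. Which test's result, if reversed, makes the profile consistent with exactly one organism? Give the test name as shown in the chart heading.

As reported, no row in the chart matches all 6 reactions.
Reversing Lac → still no organism matches.
Reversing Simmons citrate → still no organism matches.
Reversing H2S → still no organism matches.
Reversing MR (to +) → unique match: Yersinia enterocolitica.
Reversing Urease → still no organism matches.
Reversing ADH → still no organism matches.

MR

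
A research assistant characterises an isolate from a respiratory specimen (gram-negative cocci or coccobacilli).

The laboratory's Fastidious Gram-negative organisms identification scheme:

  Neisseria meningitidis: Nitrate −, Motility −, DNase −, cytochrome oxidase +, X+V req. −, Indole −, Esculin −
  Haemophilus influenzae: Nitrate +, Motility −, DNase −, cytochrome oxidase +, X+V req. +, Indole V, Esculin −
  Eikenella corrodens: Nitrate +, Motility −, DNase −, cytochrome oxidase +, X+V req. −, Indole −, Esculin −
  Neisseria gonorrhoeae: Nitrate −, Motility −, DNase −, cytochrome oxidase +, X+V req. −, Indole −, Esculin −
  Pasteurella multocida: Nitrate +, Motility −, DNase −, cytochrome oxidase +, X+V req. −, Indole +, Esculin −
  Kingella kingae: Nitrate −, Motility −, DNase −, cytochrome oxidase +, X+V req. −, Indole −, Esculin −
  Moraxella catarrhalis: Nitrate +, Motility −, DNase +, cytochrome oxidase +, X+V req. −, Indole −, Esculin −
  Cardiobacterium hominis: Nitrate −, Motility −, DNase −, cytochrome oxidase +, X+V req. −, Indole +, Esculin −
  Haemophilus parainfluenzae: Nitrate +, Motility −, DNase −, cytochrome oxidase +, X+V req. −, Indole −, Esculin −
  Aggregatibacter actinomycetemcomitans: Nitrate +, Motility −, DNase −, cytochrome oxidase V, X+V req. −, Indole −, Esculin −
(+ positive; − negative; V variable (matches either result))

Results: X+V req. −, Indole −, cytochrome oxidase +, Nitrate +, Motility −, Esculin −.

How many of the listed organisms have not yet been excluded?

4

X+V req. −: excludes Haemophilus influenzae — 9 left.
Indole −: excludes Pasteurella multocida, Cardiobacterium hominis — 7 left.
Esculin −: all 7 remaining candidates are consistent.
Nitrate +: excludes Neisseria meningitidis, Neisseria gonorrhoeae, Kingella kingae — 4 left.
cytochrome oxidase +: all 4 remaining candidates are consistent.
Motility −: all 4 remaining candidates are consistent.
Still consistent: Aggregatibacter actinomycetemcomitans, Eikenella corrodens, Haemophilus parainfluenzae, Moraxella catarrhalis.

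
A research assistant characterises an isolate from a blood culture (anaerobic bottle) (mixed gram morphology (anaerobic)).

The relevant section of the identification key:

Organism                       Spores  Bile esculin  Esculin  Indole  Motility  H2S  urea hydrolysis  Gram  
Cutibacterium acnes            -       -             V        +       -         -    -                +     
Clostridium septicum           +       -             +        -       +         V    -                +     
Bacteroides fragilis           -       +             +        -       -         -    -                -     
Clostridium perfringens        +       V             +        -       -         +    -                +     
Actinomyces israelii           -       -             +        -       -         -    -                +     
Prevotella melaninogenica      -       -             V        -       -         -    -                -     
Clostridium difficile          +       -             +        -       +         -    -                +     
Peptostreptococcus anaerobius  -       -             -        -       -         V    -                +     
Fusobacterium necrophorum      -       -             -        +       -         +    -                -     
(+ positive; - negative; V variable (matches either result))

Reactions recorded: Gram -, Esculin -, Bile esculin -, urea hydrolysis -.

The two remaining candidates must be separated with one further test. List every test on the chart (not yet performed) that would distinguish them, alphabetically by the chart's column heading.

H2S, Indole

Esculin -: excludes 5 organisms — 4 left.
Bile esculin -: all 4 remaining candidates are consistent.
urea hydrolysis -: all 4 remaining candidates are consistent.
Gram -: excludes Cutibacterium acnes, Peptostreptococcus anaerobius — 2 left.
Two candidates remain: Fusobacterium necrophorum and Prevotella melaninogenica.
  Spores: - vs - — same for both, does not separate.
  Indole: Fusobacterium necrophorum +, Prevotella melaninogenica - — discriminates.
  Motility: - vs - — same for both, does not separate.
  H2S: Fusobacterium necrophorum +, Prevotella melaninogenica - — discriminates.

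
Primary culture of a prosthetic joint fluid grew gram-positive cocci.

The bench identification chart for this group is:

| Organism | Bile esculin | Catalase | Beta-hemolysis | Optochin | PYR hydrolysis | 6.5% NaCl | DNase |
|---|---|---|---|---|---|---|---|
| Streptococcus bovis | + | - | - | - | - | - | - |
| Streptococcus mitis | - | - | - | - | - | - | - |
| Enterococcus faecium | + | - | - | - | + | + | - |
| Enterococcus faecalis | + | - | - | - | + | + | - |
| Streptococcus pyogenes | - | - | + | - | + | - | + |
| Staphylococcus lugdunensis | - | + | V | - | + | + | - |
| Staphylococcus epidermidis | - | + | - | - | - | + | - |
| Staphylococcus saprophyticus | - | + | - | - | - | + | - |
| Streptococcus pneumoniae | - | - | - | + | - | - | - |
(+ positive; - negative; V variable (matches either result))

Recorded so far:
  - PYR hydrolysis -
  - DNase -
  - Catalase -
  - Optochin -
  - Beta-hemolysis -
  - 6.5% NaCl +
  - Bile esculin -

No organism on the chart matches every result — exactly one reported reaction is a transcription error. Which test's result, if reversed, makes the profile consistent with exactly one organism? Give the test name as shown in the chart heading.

As reported, no row in the chart matches all 7 reactions.
Reversing Catalase → 2 organisms match (not unique).
Reversing DNase → still no organism matches.
Reversing Bile esculin → still no organism matches.
Reversing Beta-hemolysis → still no organism matches.
Reversing Optochin → still no organism matches.
Reversing PYR hydrolysis → still no organism matches.
Reversing 6.5% NaCl (to -) → unique match: Streptococcus mitis.

6.5% NaCl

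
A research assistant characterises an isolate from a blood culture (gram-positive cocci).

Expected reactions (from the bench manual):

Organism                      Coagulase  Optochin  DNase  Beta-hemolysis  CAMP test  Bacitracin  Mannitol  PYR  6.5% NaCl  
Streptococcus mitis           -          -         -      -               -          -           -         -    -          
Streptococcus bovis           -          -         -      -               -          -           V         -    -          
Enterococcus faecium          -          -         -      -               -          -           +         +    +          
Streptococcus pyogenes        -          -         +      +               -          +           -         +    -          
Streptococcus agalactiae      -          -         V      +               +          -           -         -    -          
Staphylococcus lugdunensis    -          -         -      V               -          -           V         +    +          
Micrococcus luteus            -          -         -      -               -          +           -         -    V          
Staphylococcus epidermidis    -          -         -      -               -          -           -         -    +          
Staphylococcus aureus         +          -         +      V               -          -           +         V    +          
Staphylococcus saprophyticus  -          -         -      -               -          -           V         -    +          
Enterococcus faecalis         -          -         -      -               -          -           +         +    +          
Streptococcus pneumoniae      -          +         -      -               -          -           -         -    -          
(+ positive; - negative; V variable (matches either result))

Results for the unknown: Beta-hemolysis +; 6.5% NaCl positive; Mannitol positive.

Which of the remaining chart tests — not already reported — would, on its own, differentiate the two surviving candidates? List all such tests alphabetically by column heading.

6.5% NaCl +: excludes 5 organisms — 7 left.
Beta-hemolysis +: excludes 5 organisms — 2 left.
Mannitol +: all 2 remaining candidates are consistent.
Two candidates remain: Staphylococcus aureus and Staphylococcus lugdunensis.
  Coagulase: Staphylococcus aureus +, Staphylococcus lugdunensis - — discriminates.
  Optochin: - vs - — same for both, does not separate.
  DNase: Staphylococcus aureus +, Staphylococcus lugdunensis - — discriminates.
  CAMP test: - vs - — same for both, does not separate.
  Bacitracin: - vs - — same for both, does not separate.
  PYR: V vs + — variable for at least one, does not separate.

Coagulase, DNase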